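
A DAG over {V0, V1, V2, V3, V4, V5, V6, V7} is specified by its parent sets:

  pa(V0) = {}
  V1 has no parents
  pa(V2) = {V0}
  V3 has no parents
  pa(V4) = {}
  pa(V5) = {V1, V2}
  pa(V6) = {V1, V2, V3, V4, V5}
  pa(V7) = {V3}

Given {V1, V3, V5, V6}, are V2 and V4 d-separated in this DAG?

Enumerating the 3 paths from V2 to V4 and testing each for blocking by {V1, V3, V5, V6}:
Path 1: V2 → V5 ← V1 → V6 ← V4
  V1 is a fork here and V1 is conditioned on, so the path is blocked at V1.
Path 2: V2 → V5 → V6 ← V4
  V5 is a chain here and V5 is conditioned on, so the path is blocked at V5.
Path 3: V2 → V6 ← V4
  V6 is a collider and V6 is conditioned on, which opens it — no node blocks this path, so it is active.
Since the path V2 → V6 ← V4 is active, V2 and V4 are not d-separated given {V1, V3, V5, V6}.

No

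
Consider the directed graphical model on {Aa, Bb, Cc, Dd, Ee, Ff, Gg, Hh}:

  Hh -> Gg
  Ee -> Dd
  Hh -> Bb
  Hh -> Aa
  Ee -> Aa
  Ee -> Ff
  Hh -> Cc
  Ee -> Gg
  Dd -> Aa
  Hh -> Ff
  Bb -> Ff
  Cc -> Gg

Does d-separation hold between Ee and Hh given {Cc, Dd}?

There are 6 undirected paths between Ee and Hh; checking each against the conditioning set {Cc, Dd}:
  1. Ee → Gg ← Hh — Gg:collider[blocks] ⇒ blocked
  2. Ee → Gg ← Cc ← Hh — Gg:collider[blocks]; Cc:chain[blocks] ⇒ blocked
  3. Ee → Ff ← Hh — Ff:collider[blocks] ⇒ blocked
  4. Ee → Ff ← Bb ← Hh — Ff:collider[blocks]; Bb:chain[open] ⇒ blocked
  5. Ee → Aa ← Hh — Aa:collider[blocks] ⇒ blocked
  6. Ee → Dd → Aa ← Hh — Dd:chain[blocks]; Aa:collider[blocks] ⇒ blocked
Since every path is blocked, d-separation holds.

Yes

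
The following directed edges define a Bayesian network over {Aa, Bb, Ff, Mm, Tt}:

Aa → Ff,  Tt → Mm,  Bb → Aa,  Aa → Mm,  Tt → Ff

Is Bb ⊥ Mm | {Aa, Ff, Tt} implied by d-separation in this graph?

Yes

2 paths connect Bb and Mm; each must be blocked for d-separation to hold:
Path 1: Bb → Aa → Mm
  Aa is a chain here and Aa is conditioned on, so the path is blocked at Aa.
Path 2: Bb → Aa → Ff ← Tt → Mm
  Aa is a chain here and Aa is conditioned on, so the path is blocked at Aa.
All paths are blocked; Bb ⊥ Mm | {Aa, Ff, Tt} holds.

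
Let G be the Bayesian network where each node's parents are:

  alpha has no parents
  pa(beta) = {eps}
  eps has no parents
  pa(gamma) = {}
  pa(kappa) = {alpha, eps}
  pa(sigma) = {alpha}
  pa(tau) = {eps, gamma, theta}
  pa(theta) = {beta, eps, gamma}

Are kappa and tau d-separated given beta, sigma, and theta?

No — kappa and tau are not d-separated given {beta, sigma, theta}.

There are 5 undirected paths between kappa and tau; checking each against the conditioning set {beta, sigma, theta}:
  1. kappa ← eps → beta → theta ← gamma → tau — eps:fork[open]; beta:chain[blocks]; theta:collider[open]; gamma:fork[open] ⇒ blocked
  2. kappa ← eps → beta → theta → tau — eps:fork[open]; beta:chain[blocks]; theta:chain[blocks] ⇒ blocked
  3. kappa ← eps → tau — eps:fork[open] ⇒ active
  4. kappa ← eps → theta ← gamma → tau — eps:fork[open]; theta:collider[open]; gamma:fork[open] ⇒ active
  5. kappa ← eps → theta → tau — eps:fork[open]; theta:chain[blocks] ⇒ blocked
Since the path kappa ← eps → tau is active, kappa and tau are not d-separated given {beta, sigma, theta}.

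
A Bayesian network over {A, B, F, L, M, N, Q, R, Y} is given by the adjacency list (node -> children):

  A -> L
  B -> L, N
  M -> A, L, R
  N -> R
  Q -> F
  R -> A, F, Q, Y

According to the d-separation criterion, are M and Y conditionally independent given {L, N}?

Enumerating the 5 paths from M to Y and testing each for blocking by {L, N}:
  1. M → A → L ← B → N → R → Y — A:chain[open]; L:collider[open]; B:fork[open]; N:chain[blocks]; R:chain[open] ⇒ blocked
  2. M → A ← R → Y — A:collider[open]; R:fork[open] ⇒ active
  3. M → L ← A ← R → Y — L:collider[open]; A:chain[open]; R:fork[open] ⇒ active
  4. M → L ← B → N → R → Y — L:collider[open]; B:fork[open]; N:chain[blocks]; R:chain[open] ⇒ blocked
  5. M → R → Y — R:chain[open] ⇒ active
Since the path M → A ← R → Y is active, M and Y are not d-separated given {L, N}.

No — M and Y are not d-separated given {L, N}.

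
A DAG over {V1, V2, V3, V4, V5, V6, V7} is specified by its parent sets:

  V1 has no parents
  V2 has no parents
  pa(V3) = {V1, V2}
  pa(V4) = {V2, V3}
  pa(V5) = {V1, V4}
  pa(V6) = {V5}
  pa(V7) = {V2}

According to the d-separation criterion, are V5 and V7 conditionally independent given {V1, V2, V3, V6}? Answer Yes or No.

We examine all 4 paths between V5 and V7:
  1. V5 ← V1 → V3 → V4 ← V2 → V7 — V1:fork[blocks]; V3:chain[blocks]; V4:collider[open]; V2:fork[blocks] ⇒ blocked
  2. V5 ← V1 → V3 ← V2 → V7 — V1:fork[blocks]; V3:collider[open]; V2:fork[blocks] ⇒ blocked
  3. V5 ← V4 ← V3 ← V2 → V7 — V4:chain[open]; V3:chain[blocks]; V2:fork[blocks] ⇒ blocked
  4. V5 ← V4 ← V2 → V7 — V4:chain[open]; V2:fork[blocks] ⇒ blocked
Every path is blocked, so V5 and V7 are d-separated given {V1, V2, V3, V6}.

Yes — V5 and V7 are d-separated given {V1, V2, V3, V6}.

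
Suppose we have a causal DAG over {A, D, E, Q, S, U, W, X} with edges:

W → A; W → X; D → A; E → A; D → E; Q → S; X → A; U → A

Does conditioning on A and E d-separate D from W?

4 paths connect D and W; each must be blocked for d-separation to hold:
Path 1: D → A ← X ← W
  A is a collider and A is conditioned on, which opens it; X is a chain and X is not conditioned on — no node blocks this path, so it is active.
Path 2: D → A ← W
  A is a collider and A is conditioned on, which opens it — no node blocks this path, so it is active.
Path 3: D → E → A ← X ← W
  E is a chain here and E is conditioned on, so the path is blocked at E.
Path 4: D → E → A ← W
  E is a chain here and E is conditioned on, so the path is blocked at E.
Because an active path exists, D and W are not d-separated.

No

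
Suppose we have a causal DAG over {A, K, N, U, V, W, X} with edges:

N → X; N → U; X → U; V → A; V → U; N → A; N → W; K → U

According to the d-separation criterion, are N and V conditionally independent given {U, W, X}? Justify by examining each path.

Enumerating the 3 paths from N to V and testing each for blocking by {U, W, X}:
Path 1: N → U ← V
  U is a collider and U is conditioned on, which opens it — no node blocks this path, so it is active.
Path 2: N → A ← V
  A is a collider here and neither A nor any of its descendants is conditioned on, so the collider stays closed — the path is blocked at A.
Path 3: N → X → U ← V
  X is a chain here and X is conditioned on, so the path is blocked at X.
Because an active path exists, N and V are not d-separated.

No — N and V are not d-separated given {U, W, X}.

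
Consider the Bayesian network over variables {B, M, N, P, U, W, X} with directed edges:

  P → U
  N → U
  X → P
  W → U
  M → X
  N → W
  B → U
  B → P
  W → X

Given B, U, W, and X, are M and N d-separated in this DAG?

We examine all 6 paths between M and N:
  1. M → X → P ← B → U ← N — X:chain[blocks]; P:collider[open]; B:fork[blocks]; U:collider[open] ⇒ blocked
  2. M → X → P ← B → U ← W ← N — X:chain[blocks]; P:collider[open]; B:fork[blocks]; U:collider[open]; W:chain[blocks] ⇒ blocked
  3. M → X → P → U ← N — X:chain[blocks]; P:chain[open]; U:collider[open] ⇒ blocked
  4. M → X → P → U ← W ← N — X:chain[blocks]; P:chain[open]; U:collider[open]; W:chain[blocks] ⇒ blocked
  5. M → X ← W → U ← N — X:collider[open]; W:fork[blocks]; U:collider[open] ⇒ blocked
  6. M → X ← W ← N — X:collider[open]; W:chain[blocks] ⇒ blocked
Since every path is blocked, d-separation holds.

Yes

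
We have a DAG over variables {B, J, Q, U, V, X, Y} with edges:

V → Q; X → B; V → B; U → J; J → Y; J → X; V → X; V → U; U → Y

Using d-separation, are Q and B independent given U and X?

There are 4 undirected paths between Q and B; checking each against the conditioning set {U, X}:
Path 1: Q ← V → U → Y ← J → X → B
  U is a chain here and U is conditioned on, so the path is blocked at U.
Path 2: Q ← V → U → J → X → B
  U is a chain here and U is conditioned on, so the path is blocked at U.
Path 3: Q ← V → X → B
  X is a chain here and X is conditioned on, so the path is blocked at X.
Path 4: Q ← V → B
  V is a fork and V is not conditioned on — no node blocks this path, so it is active.
Because an active path exists, Q and B are not d-separated.

No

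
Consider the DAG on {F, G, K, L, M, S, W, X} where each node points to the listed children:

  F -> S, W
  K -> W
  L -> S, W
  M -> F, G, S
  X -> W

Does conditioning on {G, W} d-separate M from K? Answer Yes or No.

No

4 paths connect M and K; each must be blocked for d-separation to hold:
  1. M → F → W ← K — F:chain[open]; W:collider[open] ⇒ active
  2. M → F → S ← L → W ← K — F:chain[open]; S:collider[blocks]; L:fork[open]; W:collider[open] ⇒ blocked
  3. M → S ← F → W ← K — S:collider[blocks]; F:fork[open]; W:collider[open] ⇒ blocked
  4. M → S ← L → W ← K — S:collider[blocks]; L:fork[open]; W:collider[open] ⇒ blocked
At least one path is unblocked, so d-separation fails.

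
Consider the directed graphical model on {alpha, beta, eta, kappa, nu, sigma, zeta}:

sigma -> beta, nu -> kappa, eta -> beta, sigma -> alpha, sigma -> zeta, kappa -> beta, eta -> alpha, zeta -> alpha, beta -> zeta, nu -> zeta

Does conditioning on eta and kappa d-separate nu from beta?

Yes

There are 6 undirected paths between nu and beta; checking each against the conditioning set {eta, kappa}:
Path 1: nu → kappa → beta
  kappa is a chain here and kappa is conditioned on, so the path is blocked at kappa.
Path 2: nu → zeta ← sigma → alpha ← eta → beta
  zeta is a collider here and neither zeta nor any of its descendants is conditioned on, so the collider stays closed — the path is blocked at zeta.
Path 3: nu → zeta ← sigma → beta
  zeta is a collider here and neither zeta nor any of its descendants is conditioned on, so the collider stays closed — the path is blocked at zeta.
Path 4: nu → zeta → alpha ← sigma → beta
  alpha is a collider here and neither alpha nor any of its descendants is conditioned on, so the collider stays closed — the path is blocked at alpha.
Path 5: nu → zeta → alpha ← eta → beta
  alpha is a collider here and neither alpha nor any of its descendants is conditioned on, so the collider stays closed — the path is blocked at alpha.
Path 6: nu → zeta ← beta
  zeta is a collider here and neither zeta nor any of its descendants is conditioned on, so the collider stays closed — the path is blocked at zeta.
All paths are blocked; nu ⊥ beta | {eta, kappa} holds.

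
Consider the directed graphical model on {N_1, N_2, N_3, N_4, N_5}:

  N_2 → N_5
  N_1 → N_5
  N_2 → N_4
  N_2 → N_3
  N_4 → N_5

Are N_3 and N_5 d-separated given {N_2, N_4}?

Yes

2 paths connect N_3 and N_5; each must be blocked for d-separation to hold:
Path 1: N_3 ← N_2 → N_4 → N_5
  N_2 is a fork here and N_2 is conditioned on, so the path is blocked at N_2.
Path 2: N_3 ← N_2 → N_5
  N_2 is a fork here and N_2 is conditioned on, so the path is blocked at N_2.
Since every path is blocked, d-separation holds.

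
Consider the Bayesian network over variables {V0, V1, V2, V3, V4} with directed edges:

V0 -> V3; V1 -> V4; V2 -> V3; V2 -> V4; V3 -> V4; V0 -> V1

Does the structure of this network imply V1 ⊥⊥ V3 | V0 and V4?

Enumerating the 3 paths from V1 to V3 and testing each for blocking by {V0, V4}:
  1. V1 ← V0 → V3 — V0:fork[blocks] ⇒ blocked
  2. V1 → V4 ← V2 → V3 — V4:collider[open]; V2:fork[open] ⇒ active
  3. V1 → V4 ← V3 — V4:collider[open] ⇒ active
Because an active path exists, V1 and V3 are not d-separated.

No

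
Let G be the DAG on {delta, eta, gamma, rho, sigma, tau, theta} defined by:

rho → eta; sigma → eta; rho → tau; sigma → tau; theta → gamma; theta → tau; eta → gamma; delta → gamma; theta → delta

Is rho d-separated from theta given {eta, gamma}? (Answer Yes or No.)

Enumerating the 6 paths from rho to theta and testing each for blocking by {eta, gamma}:
Path 1: rho → eta ← sigma → tau ← theta
  tau is a collider here and neither tau nor any of its descendants is conditioned on, so the collider stays closed — the path is blocked at tau.
Path 2: rho → eta → gamma ← theta
  eta is a chain here and eta is conditioned on, so the path is blocked at eta.
Path 3: rho → eta → gamma ← delta ← theta
  eta is a chain here and eta is conditioned on, so the path is blocked at eta.
Path 4: rho → tau ← sigma → eta → gamma ← theta
  tau is a collider here and neither tau nor any of its descendants is conditioned on, so the collider stays closed — the path is blocked at tau.
Path 5: rho → tau ← sigma → eta → gamma ← delta ← theta
  tau is a collider here and neither tau nor any of its descendants is conditioned on, so the collider stays closed — the path is blocked at tau.
Path 6: rho → tau ← theta
  tau is a collider here and neither tau nor any of its descendants is conditioned on, so the collider stays closed — the path is blocked at tau.
All paths are blocked; rho ⊥ theta | {eta, gamma} holds.

Yes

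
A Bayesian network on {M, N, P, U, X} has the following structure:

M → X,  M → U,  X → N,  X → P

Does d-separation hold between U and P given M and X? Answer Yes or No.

Yes — U and P are d-separated given {M, X}.

Only one path connects U and P:
  1. U ← M → X → P — M:fork[blocks]; X:chain[blocks] ⇒ blocked
Every path is blocked, so U and P are d-separated given {M, X}.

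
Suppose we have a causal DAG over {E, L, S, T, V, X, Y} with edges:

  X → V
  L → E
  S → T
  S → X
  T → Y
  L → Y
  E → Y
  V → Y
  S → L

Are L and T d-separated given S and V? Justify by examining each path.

Yes

6 paths connect L and T; each must be blocked for d-separation to hold:
Path 1: L → E → Y ← T
  Y is a collider here and neither Y nor any of its descendants is conditioned on, so the collider stays closed — the path is blocked at Y.
Path 2: L → E → Y ← V ← X ← S → T
  Y is a collider here and neither Y nor any of its descendants is conditioned on, so the collider stays closed — the path is blocked at Y.
Path 3: L → Y ← T
  Y is a collider here and neither Y nor any of its descendants is conditioned on, so the collider stays closed — the path is blocked at Y.
Path 4: L → Y ← V ← X ← S → T
  Y is a collider here and neither Y nor any of its descendants is conditioned on, so the collider stays closed — the path is blocked at Y.
Path 5: L ← S → T
  S is a fork here and S is conditioned on, so the path is blocked at S.
Path 6: L ← S → X → V → Y ← T
  S is a fork here and S is conditioned on, so the path is blocked at S.
All paths are blocked; L ⊥ T | {S, V} holds.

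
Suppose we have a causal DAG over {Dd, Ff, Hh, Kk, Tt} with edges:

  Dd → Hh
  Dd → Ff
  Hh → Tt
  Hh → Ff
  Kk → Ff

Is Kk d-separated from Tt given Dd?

Yes

We examine all 2 paths between Kk and Tt:
Path 1: Kk → Ff ← Dd → Hh → Tt
  Ff is a collider here and neither Ff nor any of its descendants is conditioned on, so the collider stays closed — the path is blocked at Ff.
Path 2: Kk → Ff ← Hh → Tt
  Ff is a collider here and neither Ff nor any of its descendants is conditioned on, so the collider stays closed — the path is blocked at Ff.
Since every path is blocked, d-separation holds.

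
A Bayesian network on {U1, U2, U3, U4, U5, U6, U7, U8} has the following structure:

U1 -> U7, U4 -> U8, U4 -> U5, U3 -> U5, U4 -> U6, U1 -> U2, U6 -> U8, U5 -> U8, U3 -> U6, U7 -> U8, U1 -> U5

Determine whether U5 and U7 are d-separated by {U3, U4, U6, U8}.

We examine all 6 paths between U5 and U7:
Path 1: U5 ← U3 → U6 ← U4 → U8 ← U7
  U3 is a fork here and U3 is conditioned on, so the path is blocked at U3.
Path 2: U5 ← U3 → U6 → U8 ← U7
  U3 is a fork here and U3 is conditioned on, so the path is blocked at U3.
Path 3: U5 ← U4 → U6 → U8 ← U7
  U4 is a fork here and U4 is conditioned on, so the path is blocked at U4.
Path 4: U5 ← U4 → U8 ← U7
  U4 is a fork here and U4 is conditioned on, so the path is blocked at U4.
Path 5: U5 → U8 ← U7
  U8 is a collider and U8 is conditioned on, which opens it — no node blocks this path, so it is active.
Path 6: U5 ← U1 → U7
  U1 is a fork and U1 is not conditioned on — no node blocks this path, so it is active.
At least one path is unblocked, so d-separation fails.

No — U5 and U7 are not d-separated given {U3, U4, U6, U8}.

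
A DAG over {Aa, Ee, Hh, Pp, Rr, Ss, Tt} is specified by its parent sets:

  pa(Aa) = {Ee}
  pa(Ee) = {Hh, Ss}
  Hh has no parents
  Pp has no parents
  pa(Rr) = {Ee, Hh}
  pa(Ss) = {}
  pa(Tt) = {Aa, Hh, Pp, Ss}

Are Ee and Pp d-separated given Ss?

Enumerating the 4 paths from Ee to Pp and testing each for blocking by {Ss}:
Path 1: Ee ← Ss → Tt ← Pp
  Ss is a fork here and Ss is conditioned on, so the path is blocked at Ss.
Path 2: Ee ← Hh → Tt ← Pp
  Tt is a collider here and neither Tt nor any of its descendants is conditioned on, so the collider stays closed — the path is blocked at Tt.
Path 3: Ee → Rr ← Hh → Tt ← Pp
  Rr is a collider here and neither Rr nor any of its descendants is conditioned on, so the collider stays closed — the path is blocked at Rr.
Path 4: Ee → Aa → Tt ← Pp
  Tt is a collider here and neither Tt nor any of its descendants is conditioned on, so the collider stays closed — the path is blocked at Tt.
All paths are blocked; Ee ⊥ Pp | {Ss} holds.

Yes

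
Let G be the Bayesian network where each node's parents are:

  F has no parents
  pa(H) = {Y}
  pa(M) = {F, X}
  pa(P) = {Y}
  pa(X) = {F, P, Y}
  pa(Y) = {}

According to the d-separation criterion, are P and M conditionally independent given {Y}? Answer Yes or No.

4 paths connect P and M; each must be blocked for d-separation to hold:
Path 1: P → X → M
  X is a chain and X is not conditioned on — no node blocks this path, so it is active.
Path 2: P → X ← F → M
  X is a collider here and neither X nor any of its descendants is conditioned on, so the collider stays closed — the path is blocked at X.
Path 3: P ← Y → X → M
  Y is a fork here and Y is conditioned on, so the path is blocked at Y.
Path 4: P ← Y → X ← F → M
  Y is a fork here and Y is conditioned on, so the path is blocked at Y.
At least one path is unblocked, so d-separation fails.

No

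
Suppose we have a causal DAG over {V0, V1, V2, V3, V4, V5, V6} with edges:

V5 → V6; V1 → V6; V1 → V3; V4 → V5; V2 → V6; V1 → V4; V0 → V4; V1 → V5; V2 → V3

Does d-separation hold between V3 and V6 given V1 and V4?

There are 4 undirected paths between V3 and V6; checking each against the conditioning set {V1, V4}:
Path 1: V3 ← V1 → V4 → V5 → V6
  V1 is a fork here and V1 is conditioned on, so the path is blocked at V1.
Path 2: V3 ← V1 → V6
  V1 is a fork here and V1 is conditioned on, so the path is blocked at V1.
Path 3: V3 ← V1 → V5 → V6
  V1 is a fork here and V1 is conditioned on, so the path is blocked at V1.
Path 4: V3 ← V2 → V6
  V2 is a fork and V2 is not conditioned on — no node blocks this path, so it is active.
Since the path V3 ← V2 → V6 is active, V3 and V6 are not d-separated given {V1, V4}.

No — V3 and V6 are not d-separated given {V1, V4}.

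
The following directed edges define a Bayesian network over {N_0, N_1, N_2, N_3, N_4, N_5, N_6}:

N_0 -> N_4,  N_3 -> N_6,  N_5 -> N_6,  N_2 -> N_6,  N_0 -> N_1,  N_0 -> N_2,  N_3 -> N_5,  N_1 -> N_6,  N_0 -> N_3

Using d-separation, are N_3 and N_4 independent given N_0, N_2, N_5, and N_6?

There are 5 undirected paths between N_3 and N_4; checking each against the conditioning set {N_0, N_2, N_5, N_6}:
Path 1: N_3 → N_6 ← N_2 ← N_0 → N_4
  N_2 is a chain here and N_2 is conditioned on, so the path is blocked at N_2.
Path 2: N_3 → N_6 ← N_1 ← N_0 → N_4
  N_0 is a fork here and N_0 is conditioned on, so the path is blocked at N_0.
Path 3: N_3 ← N_0 → N_4
  N_0 is a fork here and N_0 is conditioned on, so the path is blocked at N_0.
Path 4: N_3 → N_5 → N_6 ← N_2 ← N_0 → N_4
  N_5 is a chain here and N_5 is conditioned on, so the path is blocked at N_5.
Path 5: N_3 → N_5 → N_6 ← N_1 ← N_0 → N_4
  N_5 is a chain here and N_5 is conditioned on, so the path is blocked at N_5.
Every path is blocked, so N_3 and N_4 are d-separated given {N_0, N_2, N_5, N_6}.

Yes — N_3 and N_4 are d-separated given {N_0, N_2, N_5, N_6}.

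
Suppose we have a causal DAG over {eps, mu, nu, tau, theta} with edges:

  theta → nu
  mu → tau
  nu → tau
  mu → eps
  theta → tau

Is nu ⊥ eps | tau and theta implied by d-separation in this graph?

No

There are 2 undirected paths between nu and eps; checking each against the conditioning set {tau, theta}:
Path 1: nu ← theta → tau ← mu → eps
  theta is a fork here and theta is conditioned on, so the path is blocked at theta.
Path 2: nu → tau ← mu → eps
  tau is a collider and tau is conditioned on, which opens it; mu is a fork and mu is not conditioned on — no node blocks this path, so it is active.
Since the path nu → tau ← mu → eps is active, nu and eps are not d-separated given {tau, theta}.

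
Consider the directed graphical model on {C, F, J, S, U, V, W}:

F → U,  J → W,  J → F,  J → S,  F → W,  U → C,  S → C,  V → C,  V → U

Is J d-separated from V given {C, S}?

Enumerating the 6 paths from J to V and testing each for blocking by {C, S}:
Path 1: J → S → C ← U ← V
  S is a chain here and S is conditioned on, so the path is blocked at S.
Path 2: J → S → C ← V
  S is a chain here and S is conditioned on, so the path is blocked at S.
Path 3: J → F → U → C ← V
  F is a chain and F is not conditioned on; U is a chain and U is not conditioned on; C is a collider and C is conditioned on, which opens it — no node blocks this path, so it is active.
Path 4: J → F → U ← V
  F is a chain and F is not conditioned on; U is a collider and its descendant C is conditioned on, which opens it — no node blocks this path, so it is active.
Path 5: J → W ← F → U → C ← V
  W is a collider here and neither W nor any of its descendants is conditioned on, so the collider stays closed — the path is blocked at W.
Path 6: J → W ← F → U ← V
  W is a collider here and neither W nor any of its descendants is conditioned on, so the collider stays closed — the path is blocked at W.
Since the path J → F → U → C ← V is active, J and V are not d-separated given {C, S}.

No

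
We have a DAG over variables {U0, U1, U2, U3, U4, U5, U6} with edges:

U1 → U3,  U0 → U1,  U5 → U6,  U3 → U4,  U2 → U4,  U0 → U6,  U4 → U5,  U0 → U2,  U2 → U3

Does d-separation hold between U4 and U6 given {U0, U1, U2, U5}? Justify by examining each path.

Enumerating the 5 paths from U4 to U6 and testing each for blocking by {U0, U1, U2, U5}:
  1. U4 ← U3 ← U2 ← U0 → U6 — U3:chain[open]; U2:chain[blocks]; U0:fork[blocks] ⇒ blocked
  2. U4 ← U3 ← U1 ← U0 → U6 — U3:chain[open]; U1:chain[blocks]; U0:fork[blocks] ⇒ blocked
  3. U4 ← U2 → U3 ← U1 ← U0 → U6 — U2:fork[blocks]; U3:collider[open]; U1:chain[blocks]; U0:fork[blocks] ⇒ blocked
  4. U4 ← U2 ← U0 → U6 — U2:chain[blocks]; U0:fork[blocks] ⇒ blocked
  5. U4 → U5 → U6 — U5:chain[blocks] ⇒ blocked
Since every path is blocked, d-separation holds.

Yes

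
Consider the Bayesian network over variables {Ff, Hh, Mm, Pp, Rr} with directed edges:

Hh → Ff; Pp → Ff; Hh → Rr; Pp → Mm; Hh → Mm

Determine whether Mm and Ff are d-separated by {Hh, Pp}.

Yes — Mm and Ff are d-separated given {Hh, Pp}.

We examine all 2 paths between Mm and Ff:
Path 1: Mm ← Hh → Ff
  Hh is a fork here and Hh is conditioned on, so the path is blocked at Hh.
Path 2: Mm ← Pp → Ff
  Pp is a fork here and Pp is conditioned on, so the path is blocked at Pp.
All paths are blocked; Mm ⊥ Ff | {Hh, Pp} holds.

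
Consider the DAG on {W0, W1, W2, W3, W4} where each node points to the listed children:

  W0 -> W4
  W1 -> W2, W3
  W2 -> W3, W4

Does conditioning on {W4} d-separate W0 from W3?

There are 2 undirected paths between W0 and W3; checking each against the conditioning set {W4}:
Path 1: W0 → W4 ← W2 → W3
  W4 is a collider and W4 is conditioned on, which opens it; W2 is a fork and W2 is not conditioned on — no node blocks this path, so it is active.
Path 2: W0 → W4 ← W2 ← W1 → W3
  W4 is a collider and W4 is conditioned on, which opens it; W2 is a chain and W2 is not conditioned on; W1 is a fork and W1 is not conditioned on — no node blocks this path, so it is active.
Because an active path exists, W0 and W3 are not d-separated.

No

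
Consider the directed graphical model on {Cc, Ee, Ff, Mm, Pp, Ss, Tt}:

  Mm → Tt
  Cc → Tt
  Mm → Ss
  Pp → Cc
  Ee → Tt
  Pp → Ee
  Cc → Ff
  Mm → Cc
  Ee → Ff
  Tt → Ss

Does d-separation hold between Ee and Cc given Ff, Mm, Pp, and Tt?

We examine all 5 paths between Ee and Cc:
Path 1: Ee → Ff ← Cc
  Ff is a collider and Ff is conditioned on, which opens it — no node blocks this path, so it is active.
Path 2: Ee → Tt ← Cc
  Tt is a collider and Tt is conditioned on, which opens it — no node blocks this path, so it is active.
Path 3: Ee → Tt → Ss ← Mm → Cc
  Tt is a chain here and Tt is conditioned on, so the path is blocked at Tt.
Path 4: Ee → Tt ← Mm → Cc
  Mm is a fork here and Mm is conditioned on, so the path is blocked at Mm.
Path 5: Ee ← Pp → Cc
  Pp is a fork here and Pp is conditioned on, so the path is blocked at Pp.
Because an active path exists, Ee and Cc are not d-separated.

No — Ee and Cc are not d-separated given {Ff, Mm, Pp, Tt}.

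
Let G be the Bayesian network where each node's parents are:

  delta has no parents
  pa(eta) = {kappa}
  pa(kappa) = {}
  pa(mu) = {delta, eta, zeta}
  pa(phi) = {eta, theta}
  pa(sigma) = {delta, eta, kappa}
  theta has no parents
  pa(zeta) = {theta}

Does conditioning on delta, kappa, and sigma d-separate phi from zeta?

We examine all 4 paths between phi and zeta:
  1. phi ← theta → zeta — theta:fork[open] ⇒ active
  2. phi ← eta → sigma ← delta → mu ← zeta — eta:fork[open]; sigma:collider[open]; delta:fork[blocks]; mu:collider[blocks] ⇒ blocked
  3. phi ← eta ← kappa → sigma ← delta → mu ← zeta — eta:chain[open]; kappa:fork[blocks]; sigma:collider[open]; delta:fork[blocks]; mu:collider[blocks] ⇒ blocked
  4. phi ← eta → mu ← zeta — eta:fork[open]; mu:collider[blocks] ⇒ blocked
At least one path is unblocked, so d-separation fails.

No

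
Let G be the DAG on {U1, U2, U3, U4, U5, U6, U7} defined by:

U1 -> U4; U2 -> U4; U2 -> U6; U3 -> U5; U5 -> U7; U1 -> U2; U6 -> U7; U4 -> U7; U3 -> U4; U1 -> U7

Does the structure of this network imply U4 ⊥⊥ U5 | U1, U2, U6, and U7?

No

There are 6 undirected paths between U4 and U5; checking each against the conditioning set {U1, U2, U6, U7}:
  1. U4 ← U2 → U6 → U7 ← U5 — U2:fork[blocks]; U6:chain[blocks]; U7:collider[open] ⇒ blocked
  2. U4 ← U2 ← U1 → U7 ← U5 — U2:chain[blocks]; U1:fork[blocks]; U7:collider[open] ⇒ blocked
  3. U4 ← U3 → U5 — U3:fork[open] ⇒ active
  4. U4 ← U1 → U2 → U6 → U7 ← U5 — U1:fork[blocks]; U2:chain[blocks]; U6:chain[blocks]; U7:collider[open] ⇒ blocked
  5. U4 ← U1 → U7 ← U5 — U1:fork[blocks]; U7:collider[open] ⇒ blocked
  6. U4 → U7 ← U5 — U7:collider[open] ⇒ active
At least one path is unblocked, so d-separation fails.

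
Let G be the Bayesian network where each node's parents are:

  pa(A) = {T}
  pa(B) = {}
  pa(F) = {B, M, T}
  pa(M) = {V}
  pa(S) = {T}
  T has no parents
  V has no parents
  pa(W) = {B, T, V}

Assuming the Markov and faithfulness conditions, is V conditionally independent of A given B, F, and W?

We examine all 4 paths between V and A:
  1. V → M → F ← T → A — M:chain[open]; F:collider[open]; T:fork[open] ⇒ active
  2. V → M → F ← B → W ← T → A — M:chain[open]; F:collider[open]; B:fork[blocks]; W:collider[open]; T:fork[open] ⇒ blocked
  3. V → W ← T → A — W:collider[open]; T:fork[open] ⇒ active
  4. V → W ← B → F ← T → A — W:collider[open]; B:fork[blocks]; F:collider[open]; T:fork[open] ⇒ blocked
Because an active path exists, V and A are not d-separated.

No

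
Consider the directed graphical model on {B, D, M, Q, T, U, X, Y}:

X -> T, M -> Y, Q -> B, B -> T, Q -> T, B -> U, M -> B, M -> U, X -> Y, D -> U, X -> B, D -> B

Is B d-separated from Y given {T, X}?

No

Enumerating the 6 paths from B to Y and testing each for blocking by {T, X}:
  1. B → T ← X → Y — T:collider[open]; X:fork[blocks] ⇒ blocked
  2. B ← X → Y — X:fork[blocks] ⇒ blocked
  3. B → U ← M → Y — U:collider[blocks]; M:fork[open] ⇒ blocked
  4. B ← Q → T ← X → Y — Q:fork[open]; T:collider[open]; X:fork[blocks] ⇒ blocked
  5. B ← M → Y — M:fork[open] ⇒ active
  6. B ← D → U ← M → Y — D:fork[open]; U:collider[blocks]; M:fork[open] ⇒ blocked
At least one path is unblocked, so d-separation fails.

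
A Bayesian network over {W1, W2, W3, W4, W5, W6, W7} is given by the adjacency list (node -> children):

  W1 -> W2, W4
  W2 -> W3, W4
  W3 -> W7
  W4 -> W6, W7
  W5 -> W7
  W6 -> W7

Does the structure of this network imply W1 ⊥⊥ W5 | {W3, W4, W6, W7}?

Yes

Enumerating the 6 paths from W1 to W5 and testing each for blocking by {W3, W4, W6, W7}:
Path 1: W1 → W4 → W7 ← W5
  W4 is a chain here and W4 is conditioned on, so the path is blocked at W4.
Path 2: W1 → W4 ← W2 → W3 → W7 ← W5
  W3 is a chain here and W3 is conditioned on, so the path is blocked at W3.
Path 3: W1 → W4 → W6 → W7 ← W5
  W4 is a chain here and W4 is conditioned on, so the path is blocked at W4.
Path 4: W1 → W2 → W4 → W7 ← W5
  W4 is a chain here and W4 is conditioned on, so the path is blocked at W4.
Path 5: W1 → W2 → W4 → W6 → W7 ← W5
  W4 is a chain here and W4 is conditioned on, so the path is blocked at W4.
Path 6: W1 → W2 → W3 → W7 ← W5
  W3 is a chain here and W3 is conditioned on, so the path is blocked at W3.
Every path is blocked, so W1 and W5 are d-separated given {W3, W4, W6, W7}.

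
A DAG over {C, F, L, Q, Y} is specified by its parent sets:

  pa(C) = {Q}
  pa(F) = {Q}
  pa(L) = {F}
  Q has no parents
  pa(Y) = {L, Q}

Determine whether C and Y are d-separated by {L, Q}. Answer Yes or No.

Yes

2 paths connect C and Y; each must be blocked for d-separation to hold:
Path 1: C ← Q → F → L → Y
  Q is a fork here and Q is conditioned on, so the path is blocked at Q.
Path 2: C ← Q → Y
  Q is a fork here and Q is conditioned on, so the path is blocked at Q.
Since every path is blocked, d-separation holds.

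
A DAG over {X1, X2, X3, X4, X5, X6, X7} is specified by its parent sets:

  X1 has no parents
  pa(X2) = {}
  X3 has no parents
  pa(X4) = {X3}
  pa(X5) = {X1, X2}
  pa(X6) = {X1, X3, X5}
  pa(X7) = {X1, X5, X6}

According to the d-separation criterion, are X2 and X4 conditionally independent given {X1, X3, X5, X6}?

We examine all 5 paths between X2 and X4:
Path 1: X2 → X5 → X6 ← X3 → X4
  X5 is a chain here and X5 is conditioned on, so the path is blocked at X5.
Path 2: X2 → X5 → X7 ← X6 ← X3 → X4
  X5 is a chain here and X5 is conditioned on, so the path is blocked at X5.
Path 3: X2 → X5 → X7 ← X1 → X6 ← X3 → X4
  X5 is a chain here and X5 is conditioned on, so the path is blocked at X5.
Path 4: X2 → X5 ← X1 → X6 ← X3 → X4
  X1 is a fork here and X1 is conditioned on, so the path is blocked at X1.
Path 5: X2 → X5 ← X1 → X7 ← X6 ← X3 → X4
  X1 is a fork here and X1 is conditioned on, so the path is blocked at X1.
Since every path is blocked, d-separation holds.

Yes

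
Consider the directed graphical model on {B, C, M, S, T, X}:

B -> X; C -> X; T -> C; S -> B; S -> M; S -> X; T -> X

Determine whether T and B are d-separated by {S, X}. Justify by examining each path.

No

4 paths connect T and B; each must be blocked for d-separation to hold:
  1. T → X ← B — X:collider[open] ⇒ active
  2. T → X ← S → B — X:collider[open]; S:fork[blocks] ⇒ blocked
  3. T → C → X ← B — C:chain[open]; X:collider[open] ⇒ active
  4. T → C → X ← S → B — C:chain[open]; X:collider[open]; S:fork[blocks] ⇒ blocked
At least one path is unblocked, so d-separation fails.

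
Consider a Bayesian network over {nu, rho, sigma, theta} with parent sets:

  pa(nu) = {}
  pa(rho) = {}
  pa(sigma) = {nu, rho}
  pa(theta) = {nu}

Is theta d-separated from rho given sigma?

There is one path between theta and rho:
  1. theta ← nu → sigma ← rho — nu:fork[open]; sigma:collider[open] ⇒ active
Since the path theta ← nu → sigma ← rho is active, theta and rho are not d-separated given {sigma}.

No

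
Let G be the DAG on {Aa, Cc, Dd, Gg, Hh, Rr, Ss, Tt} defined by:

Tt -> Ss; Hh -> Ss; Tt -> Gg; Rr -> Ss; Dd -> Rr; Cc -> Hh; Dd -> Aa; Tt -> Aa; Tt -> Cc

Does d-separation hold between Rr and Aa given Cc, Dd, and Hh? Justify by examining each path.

Enumerating the 3 paths from Rr to Aa and testing each for blocking by {Cc, Dd, Hh}:
Path 1: Rr ← Dd → Aa
  Dd is a fork here and Dd is conditioned on, so the path is blocked at Dd.
Path 2: Rr → Ss ← Hh ← Cc ← Tt → Aa
  Ss is a collider here and neither Ss nor any of its descendants is conditioned on, so the collider stays closed — the path is blocked at Ss.
Path 3: Rr → Ss ← Tt → Aa
  Ss is a collider here and neither Ss nor any of its descendants is conditioned on, so the collider stays closed — the path is blocked at Ss.
Every path is blocked, so Rr and Aa are d-separated given {Cc, Dd, Hh}.

Yes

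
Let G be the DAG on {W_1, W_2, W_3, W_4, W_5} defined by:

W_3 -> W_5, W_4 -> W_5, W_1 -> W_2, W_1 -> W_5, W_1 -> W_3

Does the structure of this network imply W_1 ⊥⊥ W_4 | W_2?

There are 2 undirected paths between W_1 and W_4; checking each against the conditioning set {W_2}:
Path 1: W_1 → W_5 ← W_4
  W_5 is a collider here and neither W_5 nor any of its descendants is conditioned on, so the collider stays closed — the path is blocked at W_5.
Path 2: W_1 → W_3 → W_5 ← W_4
  W_5 is a collider here and neither W_5 nor any of its descendants is conditioned on, so the collider stays closed — the path is blocked at W_5.
Every path is blocked, so W_1 and W_4 are d-separated given {W_2}.

Yes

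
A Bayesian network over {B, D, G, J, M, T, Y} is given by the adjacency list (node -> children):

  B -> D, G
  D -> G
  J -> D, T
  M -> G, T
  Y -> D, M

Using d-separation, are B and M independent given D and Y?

Yes

6 paths connect B and M; each must be blocked for d-separation to hold:
Path 1: B → G ← M
  G is a collider here and neither G nor any of its descendants is conditioned on, so the collider stays closed — the path is blocked at G.
Path 2: B → G ← D ← J → T ← M
  G is a collider here and neither G nor any of its descendants is conditioned on, so the collider stays closed — the path is blocked at G.
Path 3: B → G ← D ← Y → M
  G is a collider here and neither G nor any of its descendants is conditioned on, so the collider stays closed — the path is blocked at G.
Path 4: B → D → G ← M
  D is a chain here and D is conditioned on, so the path is blocked at D.
Path 5: B → D ← J → T ← M
  T is a collider here and neither T nor any of its descendants is conditioned on, so the collider stays closed — the path is blocked at T.
Path 6: B → D ← Y → M
  Y is a fork here and Y is conditioned on, so the path is blocked at Y.
Since every path is blocked, d-separation holds.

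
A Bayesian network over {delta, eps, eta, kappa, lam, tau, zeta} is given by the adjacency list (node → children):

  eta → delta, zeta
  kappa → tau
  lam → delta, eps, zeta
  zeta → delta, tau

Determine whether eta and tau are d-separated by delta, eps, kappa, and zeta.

Yes

We examine all 3 paths between eta and tau:
Path 1: eta → delta ← lam → zeta → tau
  zeta is a chain here and zeta is conditioned on, so the path is blocked at zeta.
Path 2: eta → delta ← zeta → tau
  zeta is a fork here and zeta is conditioned on, so the path is blocked at zeta.
Path 3: eta → zeta → tau
  zeta is a chain here and zeta is conditioned on, so the path is blocked at zeta.
Every path is blocked, so eta and tau are d-separated given {delta, eps, kappa, zeta}.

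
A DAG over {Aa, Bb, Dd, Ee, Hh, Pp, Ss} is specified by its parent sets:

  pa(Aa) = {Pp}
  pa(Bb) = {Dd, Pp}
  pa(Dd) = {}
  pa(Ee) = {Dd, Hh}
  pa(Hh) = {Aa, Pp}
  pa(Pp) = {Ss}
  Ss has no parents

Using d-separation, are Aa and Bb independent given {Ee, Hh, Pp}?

Yes — Aa and Bb are d-separated given {Ee, Hh, Pp}.

There are 4 undirected paths between Aa and Bb; checking each against the conditioning set {Ee, Hh, Pp}:
  1. Aa → Hh → Ee ← Dd → Bb — Hh:chain[blocks]; Ee:collider[open]; Dd:fork[open] ⇒ blocked
  2. Aa → Hh ← Pp → Bb — Hh:collider[open]; Pp:fork[blocks] ⇒ blocked
  3. Aa ← Pp → Hh → Ee ← Dd → Bb — Pp:fork[blocks]; Hh:chain[blocks]; Ee:collider[open]; Dd:fork[open] ⇒ blocked
  4. Aa ← Pp → Bb — Pp:fork[blocks] ⇒ blocked
Every path is blocked, so Aa and Bb are d-separated given {Ee, Hh, Pp}.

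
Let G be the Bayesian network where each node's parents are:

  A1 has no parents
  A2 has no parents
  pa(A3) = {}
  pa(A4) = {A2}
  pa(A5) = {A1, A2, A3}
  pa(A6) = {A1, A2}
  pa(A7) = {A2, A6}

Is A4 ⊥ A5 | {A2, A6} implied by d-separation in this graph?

There are 3 undirected paths between A4 and A5; checking each against the conditioning set {A2, A6}:
Path 1: A4 ← A2 → A7 ← A6 ← A1 → A5
  A2 is a fork here and A2 is conditioned on, so the path is blocked at A2.
Path 2: A4 ← A2 → A5
  A2 is a fork here and A2 is conditioned on, so the path is blocked at A2.
Path 3: A4 ← A2 → A6 ← A1 → A5
  A2 is a fork here and A2 is conditioned on, so the path is blocked at A2.
Every path is blocked, so A4 and A5 are d-separated given {A2, A6}.

Yes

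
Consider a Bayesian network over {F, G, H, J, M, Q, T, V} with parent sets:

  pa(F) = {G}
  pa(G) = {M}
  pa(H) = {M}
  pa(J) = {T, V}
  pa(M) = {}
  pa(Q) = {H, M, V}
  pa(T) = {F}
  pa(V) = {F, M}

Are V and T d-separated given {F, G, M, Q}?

There are 5 undirected paths between V and T; checking each against the conditioning set {F, G, M, Q}:
Path 1: V ← M → G → F → T
  M is a fork here and M is conditioned on, so the path is blocked at M.
Path 2: V → Q ← H ← M → G → F → T
  M is a fork here and M is conditioned on, so the path is blocked at M.
Path 3: V → Q ← M → G → F → T
  M is a fork here and M is conditioned on, so the path is blocked at M.
Path 4: V ← F → T
  F is a fork here and F is conditioned on, so the path is blocked at F.
Path 5: V → J ← T
  J is a collider here and neither J nor any of its descendants is conditioned on, so the collider stays closed — the path is blocked at J.
All paths are blocked; V ⊥ T | {F, G, M, Q} holds.

Yes — V and T are d-separated given {F, G, M, Q}.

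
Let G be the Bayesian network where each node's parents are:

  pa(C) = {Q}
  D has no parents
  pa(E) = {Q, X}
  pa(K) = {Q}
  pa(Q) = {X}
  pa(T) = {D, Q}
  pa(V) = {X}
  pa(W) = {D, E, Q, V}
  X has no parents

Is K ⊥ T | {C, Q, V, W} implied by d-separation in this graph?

We examine all 6 paths between K and T:
  1. K ← Q → E → W ← D → T — Q:fork[blocks]; E:chain[open]; W:collider[open]; D:fork[open] ⇒ blocked
  2. K ← Q → E ← X → V → W ← D → T — Q:fork[blocks]; E:collider[open]; X:fork[open]; V:chain[blocks]; W:collider[open]; D:fork[open] ⇒ blocked
  3. K ← Q → T — Q:fork[blocks] ⇒ blocked
  4. K ← Q → W ← D → T — Q:fork[blocks]; W:collider[open]; D:fork[open] ⇒ blocked
  5. K ← Q ← X → E → W ← D → T — Q:chain[blocks]; X:fork[open]; E:chain[open]; W:collider[open]; D:fork[open] ⇒ blocked
  6. K ← Q ← X → V → W ← D → T — Q:chain[blocks]; X:fork[open]; V:chain[blocks]; W:collider[open]; D:fork[open] ⇒ blocked
All paths are blocked; K ⊥ T | {C, Q, V, W} holds.

Yes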